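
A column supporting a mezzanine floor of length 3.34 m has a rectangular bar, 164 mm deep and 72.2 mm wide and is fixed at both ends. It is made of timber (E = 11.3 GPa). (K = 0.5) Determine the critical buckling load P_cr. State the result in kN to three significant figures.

Buckling occurs about the weak axis: I_min = h·b³/12 with b = 72.2 mm (the shorter side).
I_min = 164×72.2³/12 = 5.144×10^6 mm⁴
I = 5.144×10^6 mm⁴ = 5.144×10^-6 m⁴
Effective length L_e = K·L = 0.5 × 3.34 = 1.670 m
P_cr = π²EI / L_e² = π² × 11.3×10⁹ × 5.144×10^-6 / 1.670² = 2.057×10^5 N

P_cr ≈ 206 kN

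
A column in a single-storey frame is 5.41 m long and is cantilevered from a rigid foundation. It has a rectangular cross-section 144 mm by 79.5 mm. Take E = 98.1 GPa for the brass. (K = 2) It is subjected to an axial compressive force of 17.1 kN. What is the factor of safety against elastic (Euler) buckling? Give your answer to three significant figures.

Buckling occurs about the weak axis: I_min = h·b³/12 with b = 79.5 mm (the shorter side).
I_min = 144×79.5³/12 = 6.030×10^6 mm⁴
I = 6.030×10^6 mm⁴ = 6.030×10^-6 m⁴
Effective length L_e = K·L = 2 × 5.41 = 10.82 m
P_cr = π²EI / L_e² = π² × 98.1×10⁹ × 6.030×10^-6 / 10.82² = 4.987×10^4 N
Factor of safety n = P_cr / P = 49.865 / 17.1 = 2.92

n ≈ 2.92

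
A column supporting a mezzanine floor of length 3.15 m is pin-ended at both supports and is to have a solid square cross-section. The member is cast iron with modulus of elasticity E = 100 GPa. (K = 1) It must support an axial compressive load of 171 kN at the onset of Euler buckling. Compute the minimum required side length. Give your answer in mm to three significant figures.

L_e = K·L = 1 × 3.15 = 3.150 m
Required I = P_cr·L_e²/(π²E) = 1.710×10^5 × 3.150² / (π² × 1.00×10^11) = 1.719×10^-6 m⁴
I_req = 1.719×10^6 mm⁴
Solid square: I = a⁴/12  ⇒  a = (12I)^(1/4) = (12×1.719×10^6)^(1/4) = 67.4 mm

a ≈ 67.4 mm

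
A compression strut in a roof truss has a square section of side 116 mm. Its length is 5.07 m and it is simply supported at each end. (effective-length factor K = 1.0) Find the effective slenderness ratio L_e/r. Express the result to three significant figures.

λ ≈ 151

For a square r = a/√12 = 116/√12 = 33.49 mm
L_e = K·L = 1 × 5.07 m = 5.070 m = 5070.0 mm
λ = L_e / r_min = 5070.0 / 33.49 = 151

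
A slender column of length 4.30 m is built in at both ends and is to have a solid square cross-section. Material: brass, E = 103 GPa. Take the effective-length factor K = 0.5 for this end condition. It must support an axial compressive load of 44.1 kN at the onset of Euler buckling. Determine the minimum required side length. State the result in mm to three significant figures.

L_e = K·L = 0.5 × 4.30 = 2.150 m
Required I = P_cr·L_e²/(π²E) = 4.410×10^4 × 2.150² / (π² × 1.03×10^11) = 2.005×10^-7 m⁴
I_req = 2.005×10^5 mm⁴
Solid square: I = a⁴/12  ⇒  a = (12I)^(1/4) = (12×2.005×10^5)^(1/4) = 39.4 mm

a ≈ 39.4 mm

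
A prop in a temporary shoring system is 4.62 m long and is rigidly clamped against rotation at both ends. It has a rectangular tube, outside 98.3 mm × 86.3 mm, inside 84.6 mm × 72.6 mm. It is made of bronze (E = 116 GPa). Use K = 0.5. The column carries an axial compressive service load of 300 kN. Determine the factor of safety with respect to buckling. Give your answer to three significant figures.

Weak-axis I_min = (h_o·b_o³ − h_i·b_i³)/12 with b_o = 86.3, b_i = 72.60 mm (shorter outer/inner sides).
I_min = (98.3×86.3³ − 84.60×72.60³)/12 = 2.567×10^6 mm⁴
I = 2.567×10^6 mm⁴ = 2.567×10^-6 m⁴
Effective length L_e = K·L = 0.5 × 4.62 = 2.310 m
P_cr = π²EI / L_e² = π² × 116×10⁹ × 2.567×10^-6 / 2.310² = 5.508×10^5 N
Factor of safety n = P_cr / P = 550.83 / 300 = 1.84

n ≈ 1.84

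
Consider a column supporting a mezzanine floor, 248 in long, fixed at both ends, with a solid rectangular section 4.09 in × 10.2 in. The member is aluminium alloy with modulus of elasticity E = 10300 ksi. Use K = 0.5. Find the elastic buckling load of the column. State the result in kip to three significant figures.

Buckling occurs about the weak axis: I_min = h·b³/12 with b = 4.09 in (the shorter side).
I_min = 10.2×4.09³/12 = 58.16 in⁴
Effective length L_e = K·L = 0.5 × 248 = 124.0 in
P_cr = π²EI / L_e² = π² × 10300×10³ × 58.16 / 124.0² = 3.845×10^5 lb

P_cr ≈ 384 kip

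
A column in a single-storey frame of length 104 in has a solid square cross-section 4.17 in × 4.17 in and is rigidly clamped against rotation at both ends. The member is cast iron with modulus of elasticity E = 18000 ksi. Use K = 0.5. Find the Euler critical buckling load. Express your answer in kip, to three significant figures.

I = a⁴/12 = 4.17⁴/12 = 25.20 in⁴
Effective length L_e = K·L = 0.5 × 104 = 52.00 in
P_cr = π²EI / L_e² = π² × 18000×10³ × 25.20 / 52.00² = 1.655×10^6 lb

P_cr ≈ 1660 kip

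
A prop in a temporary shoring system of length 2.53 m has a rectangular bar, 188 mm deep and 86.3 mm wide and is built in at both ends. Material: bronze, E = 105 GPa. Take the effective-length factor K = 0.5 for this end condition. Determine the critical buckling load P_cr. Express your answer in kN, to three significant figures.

P_cr ≈ 6520 kN

Buckling occurs about the weak axis: I_min = h·b³/12 with b = 86.3 mm (the shorter side).
I_min = 188×86.3³/12 = 1.007×10^7 mm⁴
I = 1.007×10^7 mm⁴ = 1.007×10^-5 m⁴
Effective length L_e = K·L = 0.5 × 2.53 = 1.265 m
P_cr = π²EI / L_e² = π² × 105×10⁹ × 1.007×10^-5 / 1.265² = 6.521×10^6 N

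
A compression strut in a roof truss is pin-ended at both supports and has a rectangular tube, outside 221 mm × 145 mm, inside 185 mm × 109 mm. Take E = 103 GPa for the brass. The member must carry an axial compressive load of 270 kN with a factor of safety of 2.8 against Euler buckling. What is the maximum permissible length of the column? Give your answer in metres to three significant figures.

Weak-axis I_min = (h_o·b_o³ − h_i·b_i³)/12 with b_o = 145, b_i = 109.0 mm (shorter outer/inner sides).
I_min = (221×145³ − 185.0×109.0³)/12 = 3.618×10^7 mm⁴
I = 3.618×10^-5 m⁴
Required critical load P_cr = n·P = 2.8 × 270 = 756.0 kN = 7.560×10^5 N
From P_cr = π²EI/(K·L)²:  L = (1/K)·√(π²EI/P_cr) = (1/1)·√(π²×1.03×10^11×3.618×10^-5/7.560×10^5)
L = 6.98 m

L_max ≈ 6.98 m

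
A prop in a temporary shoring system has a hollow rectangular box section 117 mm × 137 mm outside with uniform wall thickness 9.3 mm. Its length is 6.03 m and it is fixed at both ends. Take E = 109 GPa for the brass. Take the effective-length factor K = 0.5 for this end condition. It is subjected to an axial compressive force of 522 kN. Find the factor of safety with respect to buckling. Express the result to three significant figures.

n ≈ 2.01

Inner dimensions: h_i = 137 − 2×9.3 = 118.4 mm, b_i = 117 − 2×9.3 = 98.40 mm
Weak-axis I_min = (h_o·b_o³ − h_i·b_i³)/12 with b_o = 117, b_i = 98.40 mm (shorter outer/inner sides).
I_min = (137×117³ − 118.4×98.40³)/12 = 8.884×10^6 mm⁴
I = 8.884×10^6 mm⁴ = 8.884×10^-6 m⁴
Effective length L_e = K·L = 0.5 × 6.03 = 3.015 m
P_cr = π²EI / L_e² = π² × 109×10⁹ × 8.884×10^-6 / 3.015² = 1.051×10^6 N
Factor of safety n = P_cr / P = 1051.4 / 522 = 2.01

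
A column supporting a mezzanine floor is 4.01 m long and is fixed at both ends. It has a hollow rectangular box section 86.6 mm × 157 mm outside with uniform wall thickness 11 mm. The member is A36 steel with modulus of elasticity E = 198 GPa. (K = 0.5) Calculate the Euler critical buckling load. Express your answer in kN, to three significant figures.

Inner dimensions: h_i = 157 − 2×11 = 135.0 mm, b_i = 86.6 − 2×11 = 64.60 mm
Weak-axis I_min = (h_o·b_o³ − h_i·b_i³)/12 with b_o = 86.6, b_i = 64.60 mm (shorter outer/inner sides).
I_min = (157×86.6³ − 135.0×64.60³)/12 = 5.464×10^6 mm⁴
I = 5.464×10^6 mm⁴ = 5.464×10^-6 m⁴
Effective length L_e = K·L = 0.5 × 4.01 = 2.005 m
P_cr = π²EI / L_e² = π² × 198×10⁹ × 5.464×10^-6 / 2.005² = 2.656×10^6 N

P_cr ≈ 2660 kN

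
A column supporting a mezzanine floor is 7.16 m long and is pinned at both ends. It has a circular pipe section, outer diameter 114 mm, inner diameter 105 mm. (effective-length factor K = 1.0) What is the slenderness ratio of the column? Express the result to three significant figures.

λ ≈ 185

d_o = 114 mm, d_i = 105 mm
I = π(d_o⁴ − d_i⁴)/64 = π(114⁴ − 105.0⁴)/64 = 2.324×10^6 mm⁴
A = 1.548×10^3 mm²;  r_min = √(I/A) = √(2.324×10^6/1.548×10^3) = 38.75 mm
L_e = K·L = 1 × 7.16 m = 7.160 m = 7160.0 mm
λ = L_e / r_min = 7160.0 / 38.75 = 185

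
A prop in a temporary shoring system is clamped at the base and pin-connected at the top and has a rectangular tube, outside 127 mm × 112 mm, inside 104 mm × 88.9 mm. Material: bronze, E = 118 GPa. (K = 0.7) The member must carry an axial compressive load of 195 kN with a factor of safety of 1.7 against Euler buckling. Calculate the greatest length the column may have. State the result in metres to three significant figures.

L_max ≈ 7.93 m

Weak-axis I_min = (h_o·b_o³ − h_i·b_i³)/12 with b_o = 112, b_i = 88.90 mm (shorter outer/inner sides).
I_min = (127×112³ − 104.0×88.90³)/12 = 8.780×10^6 mm⁴
I = 8.780×10^-6 m⁴
Required critical load P_cr = n·P = 1.7 × 195 = 331.5 kN = 3.315×10^5 N
From P_cr = π²EI/(K·L)²:  L = (1/K)·√(π²EI/P_cr) = (1/0.7)·√(π²×1.18×10^11×8.780×10^-6/3.315×10^5)
L = 7.93 m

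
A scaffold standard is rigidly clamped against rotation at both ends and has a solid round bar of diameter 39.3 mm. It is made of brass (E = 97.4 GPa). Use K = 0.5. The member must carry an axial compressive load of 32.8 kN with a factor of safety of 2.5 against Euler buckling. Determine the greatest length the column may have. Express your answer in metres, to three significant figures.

L_max ≈ 2.34 m

I = πd⁴/64 = π×39.3⁴/64 = 1.171×10^5 mm⁴
I = 1.171×10^-7 m⁴
Required critical load P_cr = n·P = 2.5 × 32.8 = 82.00 kN = 8.200×10^4 N
From P_cr = π²EI/(K·L)²:  L = (1/K)·√(π²EI/P_cr) = (1/0.5)·√(π²×9.74×10^10×1.171×10^-7/8.200×10^4)
L = 2.34 m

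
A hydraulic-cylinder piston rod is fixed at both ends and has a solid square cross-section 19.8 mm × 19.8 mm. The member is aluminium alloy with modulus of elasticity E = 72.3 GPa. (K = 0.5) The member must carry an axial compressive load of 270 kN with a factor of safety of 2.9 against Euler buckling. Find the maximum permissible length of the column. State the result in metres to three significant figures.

L_max ≈ 0.216 m

I = a⁴/12 = 19.8⁴/12 = 1.281×10^4 mm⁴
I = 1.281×10^-8 m⁴
Required critical load P_cr = n·P = 2.9 × 270 = 783.0 kN = 7.830×10^5 N
From P_cr = π²EI/(K·L)²:  L = (1/K)·√(π²EI/P_cr) = (1/0.5)·√(π²×7.23×10^10×1.281×10^-8/7.830×10^5)
L = 0.216 m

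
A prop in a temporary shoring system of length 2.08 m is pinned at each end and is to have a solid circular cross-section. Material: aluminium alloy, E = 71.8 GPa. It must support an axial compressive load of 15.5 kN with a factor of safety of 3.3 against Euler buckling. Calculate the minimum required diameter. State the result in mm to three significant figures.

d ≈ 50.2 mm

Required P_cr = n·P = 3.3 × 15.5 = 51.15 kN
L_e = K·L = 1 × 2.08 = 2.080 m
Required I = P_cr·L_e²/(π²E) = 5.115×10^4 × 2.080² / (π² × 7.18×10^10) = 3.123×10^-7 m⁴
I_req = 3.123×10^5 mm⁴
Solid circle: I = πd⁴/64  ⇒  d = (64I/π)^(1/4) = (64×3.123×10^5/π)^(1/4) = 50.2 mm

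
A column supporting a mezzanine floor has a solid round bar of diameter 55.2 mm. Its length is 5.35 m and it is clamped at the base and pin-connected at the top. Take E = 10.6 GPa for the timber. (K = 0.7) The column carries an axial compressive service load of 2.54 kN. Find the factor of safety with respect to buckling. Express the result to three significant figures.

I = πd⁴/64 = π×55.2⁴/64 = 4.557×10^5 mm⁴
I = 4.557×10^5 mm⁴ = 4.557×10^-7 m⁴
Effective length L_e = K·L = 0.7 × 5.35 = 3.745 m
P_cr = π²EI / L_e² = π² × 10.6×10⁹ × 4.557×10^-7 / 3.745² = 3.400×10^3 N
Factor of safety n = P_cr / P = 3.3996 / 2.54 = 1.34

n ≈ 1.34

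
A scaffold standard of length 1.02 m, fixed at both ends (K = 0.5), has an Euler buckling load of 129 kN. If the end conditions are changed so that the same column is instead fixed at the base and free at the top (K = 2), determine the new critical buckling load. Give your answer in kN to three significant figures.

P_cr ≈ 8.06 kN

P_cr ∝ 1/K², so P_cr,new = P_cr,old × (K_old/K_new)² = 129 × (0.5/2)²
= 129 × 0.06250 = 8.06 kN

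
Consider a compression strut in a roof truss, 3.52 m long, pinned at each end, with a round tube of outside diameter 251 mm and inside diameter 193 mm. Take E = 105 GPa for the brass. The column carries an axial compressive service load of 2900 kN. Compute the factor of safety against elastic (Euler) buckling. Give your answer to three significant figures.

n ≈ 3.65

d_o = 251 mm, d_i = 193 mm
I = π(d_o⁴ − d_i⁴)/64 = π(251⁴ − 193.0⁴)/64 = 1.267×10^8 mm⁴
I = 1.267×10^8 mm⁴ = 1.267×10^-4 m⁴
Effective length L_e = K·L = 1 × 3.52 = 3.520 m
P_cr = π²EI / L_e² = π² × 105×10⁹ × 1.267×10^-4 / 3.520² = 1.060×10^7 N
Factor of safety n = P_cr / P = 10599 / 2900 = 3.65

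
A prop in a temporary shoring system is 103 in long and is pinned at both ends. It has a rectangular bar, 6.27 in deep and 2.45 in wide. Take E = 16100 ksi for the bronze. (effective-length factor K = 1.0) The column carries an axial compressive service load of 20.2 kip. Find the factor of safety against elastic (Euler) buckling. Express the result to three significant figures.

n ≈ 5.70

Buckling occurs about the weak axis: I_min = h·b³/12 with b = 2.45 in (the shorter side).
I_min = 6.27×2.45³/12 = 7.684 in⁴
Effective length L_e = K·L = 1 × 103 = 103.0 in
P_cr = π²EI / L_e² = π² × 16100×10³ × 7.684 / 103.0² = 1.151×10^5 lb
Factor of safety n = P_cr / P = 115.09 / 20.2 = 5.70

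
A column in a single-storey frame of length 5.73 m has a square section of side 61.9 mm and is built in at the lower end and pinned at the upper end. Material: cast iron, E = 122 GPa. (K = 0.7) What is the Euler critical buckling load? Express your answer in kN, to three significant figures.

I = a⁴/12 = 61.9⁴/12 = 1.223×10^6 mm⁴
I = 1.223×10^6 mm⁴ = 1.223×10^-6 m⁴
Effective length L_e = K·L = 0.7 × 5.73 = 4.011 m
P_cr = π²EI / L_e² = π² × 122×10⁹ × 1.223×10^-6 / 4.011² = 9.157×10^4 N

P_cr ≈ 91.6 kN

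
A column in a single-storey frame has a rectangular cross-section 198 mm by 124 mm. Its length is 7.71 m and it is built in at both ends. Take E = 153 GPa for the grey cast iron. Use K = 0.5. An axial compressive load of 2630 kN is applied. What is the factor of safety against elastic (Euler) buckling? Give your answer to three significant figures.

n ≈ 1.22

Buckling occurs about the weak axis: I_min = h·b³/12 with b = 124 mm (the shorter side).
I_min = 198×124³/12 = 3.146×10^7 mm⁴
I = 3.146×10^7 mm⁴ = 3.146×10^-5 m⁴
Effective length L_e = K·L = 0.5 × 7.71 = 3.855 m
P_cr = π²EI / L_e² = π² × 153×10⁹ × 3.146×10^-5 / 3.855² = 3.197×10^6 N
Factor of safety n = P_cr / P = 3196.6 / 2630 = 1.22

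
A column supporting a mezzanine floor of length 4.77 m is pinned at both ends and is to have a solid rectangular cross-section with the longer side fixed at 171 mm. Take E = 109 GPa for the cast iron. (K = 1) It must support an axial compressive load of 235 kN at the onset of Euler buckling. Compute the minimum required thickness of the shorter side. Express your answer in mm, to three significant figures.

L_e = K·L = 1 × 4.77 = 4.770 m
Required I = P_cr·L_e²/(π²E) = 2.350×10^5 × 4.770² / (π² × 1.09×10^11) = 4.970×10^-6 m⁴
I_req = 4.970×10^6 mm⁴
Rectangle, weak axis: I_min = h·b³/12 with h = 171 mm fixed  ⇒  b = (12I/h)^(1/3) = 70.4 mm

b ≈ 70.4 mm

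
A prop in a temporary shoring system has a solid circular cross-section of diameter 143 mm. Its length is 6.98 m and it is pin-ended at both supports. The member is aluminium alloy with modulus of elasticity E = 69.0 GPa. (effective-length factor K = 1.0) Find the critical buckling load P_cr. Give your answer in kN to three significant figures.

P_cr ≈ 287 kN

I = πd⁴/64 = π×143⁴/64 = 2.053×10^7 mm⁴
I = 2.053×10^7 mm⁴ = 2.053×10^-5 m⁴
Effective length L_e = K·L = 1 × 6.98 = 6.980 m
P_cr = π²EI / L_e² = π² × 69.0×10⁹ × 2.053×10^-5 / 6.980² = 2.869×10^5 N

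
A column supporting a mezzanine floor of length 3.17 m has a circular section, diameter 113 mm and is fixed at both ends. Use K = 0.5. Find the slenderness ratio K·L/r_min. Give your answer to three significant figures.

λ ≈ 56.1

I = πd⁴/64 = π×113⁴/64 = 8.004×10^6 mm⁴
A = 1.003×10^4 mm²;  r_min = √(I/A) = √(8.004×10^6/1.003×10^4) = 28.25 mm
L_e = K·L = 0.5 × 3.17 m = 1.585 m = 1585.0 mm
λ = L_e / r_min = 1585.0 / 28.25 = 56.1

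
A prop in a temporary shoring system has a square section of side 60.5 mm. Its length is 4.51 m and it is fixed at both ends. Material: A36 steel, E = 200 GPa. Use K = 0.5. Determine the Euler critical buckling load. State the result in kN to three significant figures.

P_cr ≈ 433 kN

I = a⁴/12 = 60.5⁴/12 = 1.116×10^6 mm⁴
I = 1.116×10^6 mm⁴ = 1.116×10^-6 m⁴
Effective length L_e = K·L = 0.5 × 4.51 = 2.255 m
P_cr = π²EI / L_e² = π² × 200×10⁹ × 1.116×10^-6 / 2.255² = 4.334×10^5 N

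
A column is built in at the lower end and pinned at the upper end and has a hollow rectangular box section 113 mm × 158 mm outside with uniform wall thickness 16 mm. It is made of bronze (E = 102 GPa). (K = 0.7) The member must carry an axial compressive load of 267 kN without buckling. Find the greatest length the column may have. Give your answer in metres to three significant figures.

Inner dimensions: h_i = 158 − 2×16 = 126.0 mm, b_i = 113 − 2×16 = 81.00 mm
Weak-axis I_min = (h_o·b_o³ − h_i·b_i³)/12 with b_o = 113, b_i = 81.00 mm (shorter outer/inner sides).
I_min = (158×113³ − 126.0×81.00³)/12 = 1.342×10^7 mm⁴
I = 1.342×10^-5 m⁴
At the buckling limit P_cr = P = 2.670×10^5 N
From P_cr = π²EI/(K·L)²:  L = (1/K)·√(π²EI/P_cr) = (1/0.7)·√(π²×1.02×10^11×1.342×10^-5/2.670×10^5)
L = 10.2 m

L_max ≈ 10.2 m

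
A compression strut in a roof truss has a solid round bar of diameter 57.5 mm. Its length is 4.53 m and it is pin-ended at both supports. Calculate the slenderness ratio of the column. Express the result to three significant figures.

λ ≈ 315

For a solid circle r = d/4 = 57.5/4 = 14.38 mm
L_e = K·L = 1 × 4.53 m = 4.530 m = 4530.0 mm
λ = L_e / r_min = 4530.0 / 14.38 = 315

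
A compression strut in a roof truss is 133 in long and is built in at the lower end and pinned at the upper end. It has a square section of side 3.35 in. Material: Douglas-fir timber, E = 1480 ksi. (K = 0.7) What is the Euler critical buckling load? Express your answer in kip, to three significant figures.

P_cr ≈ 17.7 kip

I = a⁴/12 = 3.35⁴/12 = 10.50 in⁴
Effective length L_e = K·L = 0.7 × 133 = 93.10 in
P_cr = π²EI / L_e² = π² × 1480×10³ × 10.50 / 93.10² = 1.769×10^4 lb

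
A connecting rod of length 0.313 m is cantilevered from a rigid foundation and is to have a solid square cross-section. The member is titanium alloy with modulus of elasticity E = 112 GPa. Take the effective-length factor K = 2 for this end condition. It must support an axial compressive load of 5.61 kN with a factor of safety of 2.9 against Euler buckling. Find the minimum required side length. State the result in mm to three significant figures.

Required P_cr = n·P = 2.9 × 5.61 = 16.27 kN
L_e = K·L = 2 × 0.313 = 0.6260 m
Required I = P_cr·L_e²/(π²E) = 1.627×10^4 × 0.6260² / (π² × 1.12×10^11) = 5.768×10^-9 m⁴
I_req = 5.768×10^3 mm⁴
Solid square: I = a⁴/12  ⇒  a = (12I)^(1/4) = (12×5.768×10^3)^(1/4) = 16.2 mm

a ≈ 16.2 mm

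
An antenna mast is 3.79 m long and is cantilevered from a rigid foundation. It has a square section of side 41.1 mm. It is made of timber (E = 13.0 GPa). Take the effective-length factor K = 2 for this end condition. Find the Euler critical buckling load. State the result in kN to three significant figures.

P_cr ≈ 0.531 kN

I = a⁴/12 = 41.1⁴/12 = 2.378×10^5 mm⁴
I = 2.378×10^5 mm⁴ = 2.378×10^-7 m⁴
Effective length L_e = K·L = 2 × 3.79 = 7.580 m
P_cr = π²EI / L_e² = π² × 13.0×10⁹ × 2.378×10^-7 / 7.580² = 531.0 N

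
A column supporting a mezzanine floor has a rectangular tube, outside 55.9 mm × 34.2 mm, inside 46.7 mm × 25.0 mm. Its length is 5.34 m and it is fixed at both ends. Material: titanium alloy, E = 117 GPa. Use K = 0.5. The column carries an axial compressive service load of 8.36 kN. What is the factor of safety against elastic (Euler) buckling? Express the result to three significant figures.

n ≈ 2.43

Weak-axis I_min = (h_o·b_o³ − h_i·b_i³)/12 with b_o = 34.2, b_i = 25.00 mm (shorter outer/inner sides).
I_min = (55.9×34.2³ − 46.70×25.00³)/12 = 1.255×10^5 mm⁴
I = 1.255×10^5 mm⁴ = 1.255×10^-7 m⁴
Effective length L_e = K·L = 0.5 × 5.34 = 2.670 m
P_cr = π²EI / L_e² = π² × 117×10⁹ × 1.255×10^-7 / 2.670² = 2.033×10^4 N
Factor of safety n = P_cr / P = 20.334 / 8.36 = 2.43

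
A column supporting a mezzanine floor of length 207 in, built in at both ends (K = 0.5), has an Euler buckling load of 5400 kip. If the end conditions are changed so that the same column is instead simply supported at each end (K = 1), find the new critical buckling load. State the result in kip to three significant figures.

P_cr ∝ 1/K², so P_cr,new = P_cr,old × (K_old/K_new)² = 5400 × (0.5/1)²
= 5400 × 0.2500 = 1350 kip

P_cr ≈ 1350 kip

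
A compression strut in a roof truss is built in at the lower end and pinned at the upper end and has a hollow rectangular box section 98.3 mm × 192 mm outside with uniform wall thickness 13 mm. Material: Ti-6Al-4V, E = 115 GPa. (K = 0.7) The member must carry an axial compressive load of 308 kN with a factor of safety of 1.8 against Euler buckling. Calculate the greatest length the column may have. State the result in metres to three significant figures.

L_max ≈ 6.45 m

Inner dimensions: h_i = 192 − 2×13 = 166.0 mm, b_i = 98.3 − 2×13 = 72.30 mm
Weak-axis I_min = (h_o·b_o³ − h_i·b_i³)/12 with b_o = 98.3, b_i = 72.30 mm (shorter outer/inner sides).
I_min = (192×98.3³ − 166.0×72.30³)/12 = 9.970×10^6 mm⁴
I = 9.970×10^-6 m⁴
Required critical load P_cr = n·P = 1.8 × 308 = 554.4 kN = 5.544×10^5 N
From P_cr = π²EI/(K·L)²:  L = (1/K)·√(π²EI/P_cr) = (1/0.7)·√(π²×1.15×10^11×9.970×10^-6/5.544×10^5)
L = 6.45 m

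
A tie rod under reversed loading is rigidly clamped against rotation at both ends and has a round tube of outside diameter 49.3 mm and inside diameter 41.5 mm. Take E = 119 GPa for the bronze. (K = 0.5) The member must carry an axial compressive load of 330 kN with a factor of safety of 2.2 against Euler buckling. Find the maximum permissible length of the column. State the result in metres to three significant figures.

L_max ≈ 0.967 m

d_o = 49.3 mm, d_i = 41.5 mm
I = π(d_o⁴ − d_i⁴)/64 = π(49.3⁴ − 41.50⁴)/64 = 1.444×10^5 mm⁴
I = 1.444×10^-7 m⁴
Required critical load P_cr = n·P = 2.2 × 330 = 726.0 kN = 7.260×10^5 N
From P_cr = π²EI/(K·L)²:  L = (1/K)·√(π²EI/P_cr) = (1/0.5)·√(π²×1.19×10^11×1.444×10^-7/7.260×10^5)
L = 0.967 m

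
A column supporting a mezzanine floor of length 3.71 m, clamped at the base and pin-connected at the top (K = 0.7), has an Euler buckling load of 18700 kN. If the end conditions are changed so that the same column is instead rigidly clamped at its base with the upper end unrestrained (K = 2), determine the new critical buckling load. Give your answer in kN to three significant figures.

P_cr ≈ 2290 kN

P_cr ∝ 1/K², so P_cr,new = P_cr,old × (K_old/K_new)² = 18700 × (0.7/2)²
= 18700 × 0.1225 = 2290 kN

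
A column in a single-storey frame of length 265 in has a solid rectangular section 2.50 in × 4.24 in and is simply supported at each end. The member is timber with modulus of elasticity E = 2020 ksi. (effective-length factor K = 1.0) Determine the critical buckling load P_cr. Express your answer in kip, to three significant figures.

P_cr ≈ 1.57 kip

Buckling occurs about the weak axis: I_min = h·b³/12 with b = 2.50 in (the shorter side).
I_min = 4.24×2.50³/12 = 5.521 in⁴
Effective length L_e = K·L = 1 × 265 = 265.0 in
P_cr = π²EI / L_e² = π² × 2020×10³ × 5.521 / 265.0² = 1.567×10^3 lb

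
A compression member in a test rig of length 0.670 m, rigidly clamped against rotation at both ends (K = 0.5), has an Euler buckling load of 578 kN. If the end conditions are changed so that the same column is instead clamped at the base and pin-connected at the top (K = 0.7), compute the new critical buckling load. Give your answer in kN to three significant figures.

P_cr ∝ 1/K², so P_cr,new = P_cr,old × (K_old/K_new)² = 578 × (0.5/0.7)²
= 578 × 0.5102 = 295 kN

P_cr ≈ 295 kN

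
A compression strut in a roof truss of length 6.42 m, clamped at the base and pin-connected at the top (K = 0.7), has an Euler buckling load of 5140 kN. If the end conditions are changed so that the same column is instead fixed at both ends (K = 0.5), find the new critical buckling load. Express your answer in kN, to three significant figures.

P_cr ∝ 1/K², so P_cr,new = P_cr,old × (K_old/K_new)² = 5140 × (0.7/0.5)²
= 5140 × 1.960 = 10100 kN

P_cr ≈ 10100 kN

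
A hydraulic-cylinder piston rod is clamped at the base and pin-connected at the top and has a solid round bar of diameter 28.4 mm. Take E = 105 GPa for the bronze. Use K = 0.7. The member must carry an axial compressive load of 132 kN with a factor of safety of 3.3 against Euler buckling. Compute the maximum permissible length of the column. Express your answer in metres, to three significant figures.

L_max ≈ 0.394 m

I = πd⁴/64 = π×28.4⁴/64 = 3.193×10^4 mm⁴
I = 3.193×10^-8 m⁴
Required critical load P_cr = n·P = 3.3 × 132 = 435.6 kN = 4.356×10^5 N
From P_cr = π²EI/(K·L)²:  L = (1/K)·√(π²EI/P_cr) = (1/0.7)·√(π²×1.05×10^11×3.193×10^-8/4.356×10^5)
L = 0.394 m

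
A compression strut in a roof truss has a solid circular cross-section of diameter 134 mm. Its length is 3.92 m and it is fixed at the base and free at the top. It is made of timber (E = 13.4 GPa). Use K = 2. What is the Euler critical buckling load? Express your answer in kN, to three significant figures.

P_cr ≈ 34.1 kN

I = πd⁴/64 = π×134⁴/64 = 1.583×10^7 mm⁴
I = 1.583×10^7 mm⁴ = 1.583×10^-5 m⁴
Effective length L_e = K·L = 2 × 3.92 = 7.840 m
P_cr = π²EI / L_e² = π² × 13.4×10⁹ × 1.583×10^-5 / 7.840² = 3.405×10^4 N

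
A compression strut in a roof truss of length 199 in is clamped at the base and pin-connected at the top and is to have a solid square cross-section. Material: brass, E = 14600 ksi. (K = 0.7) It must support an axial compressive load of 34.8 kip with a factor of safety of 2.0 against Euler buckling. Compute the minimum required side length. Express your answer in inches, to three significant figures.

a ≈ 3.26 in

Required P_cr = n·P = 2.0 × 34.8 = 69.60 kip
L_e = K·L = 0.7 × 199 = 139.3 in
Required I = P_cr·L_e²/(π²E) = 6.960×10^4 × 139.3² / (π² × 1.46×10^7) = 9.373 in⁴
Solid square: I = a⁴/12  ⇒  a = (12I)^(1/4) = (12×9.373)^(1/4) = 3.26 in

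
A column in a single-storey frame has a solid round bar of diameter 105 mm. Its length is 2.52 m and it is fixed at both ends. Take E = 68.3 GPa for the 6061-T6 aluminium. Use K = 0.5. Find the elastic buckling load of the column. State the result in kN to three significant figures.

P_cr ≈ 2530 kN

I = πd⁴/64 = π×105⁴/64 = 5.967×10^6 mm⁴
I = 5.967×10^6 mm⁴ = 5.967×10^-6 m⁴
Effective length L_e = K·L = 0.5 × 2.52 = 1.260 m
P_cr = π²EI / L_e² = π² × 68.3×10⁹ × 5.967×10^-6 / 1.260² = 2.533×10^6 N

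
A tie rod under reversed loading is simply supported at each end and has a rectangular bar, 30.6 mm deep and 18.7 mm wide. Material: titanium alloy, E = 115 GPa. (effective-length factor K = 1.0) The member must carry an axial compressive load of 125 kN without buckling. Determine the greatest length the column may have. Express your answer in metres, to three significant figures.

L_max ≈ 0.389 m

Buckling occurs about the weak axis: I_min = h·b³/12 with b = 18.7 mm (the shorter side).
I_min = 30.6×18.7³/12 = 1.667×10^4 mm⁴
I = 1.667×10^-8 m⁴
At the buckling limit P_cr = P = 1.250×10^5 N
From P_cr = π²EI/(K·L)²:  L = (1/K)·√(π²EI/P_cr) = (1/1)·√(π²×1.15×10^11×1.667×10^-8/1.250×10^5)
L = 0.389 m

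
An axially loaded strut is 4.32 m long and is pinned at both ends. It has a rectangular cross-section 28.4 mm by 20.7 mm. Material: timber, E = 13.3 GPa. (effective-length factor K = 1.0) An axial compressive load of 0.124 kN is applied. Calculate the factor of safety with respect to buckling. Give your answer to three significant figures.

Buckling occurs about the weak axis: I_min = h·b³/12 with b = 20.7 mm (the shorter side).
I_min = 28.4×20.7³/12 = 2.099×10^4 mm⁴
I = 2.099×10^4 mm⁴ = 2.099×10^-8 m⁴
Effective length L_e = K·L = 1 × 4.32 = 4.320 m
P_cr = π²EI / L_e² = π² × 13.3×10⁹ × 2.099×10^-8 / 4.320² = 147.6 N
Factor of safety n = P_cr / P = 0.14765 / 0.124 = 1.19

n ≈ 1.19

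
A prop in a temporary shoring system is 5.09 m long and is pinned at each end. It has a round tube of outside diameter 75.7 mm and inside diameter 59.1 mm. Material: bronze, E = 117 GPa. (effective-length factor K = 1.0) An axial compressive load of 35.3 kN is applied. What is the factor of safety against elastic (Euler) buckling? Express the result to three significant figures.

d_o = 75.7 mm, d_i = 59.1 mm
I = π(d_o⁴ − d_i⁴)/64 = π(75.7⁴ − 59.10⁴)/64 = 1.013×10^6 mm⁴
I = 1.013×10^6 mm⁴ = 1.013×10^-6 m⁴
Effective length L_e = K·L = 1 × 5.09 = 5.090 m
P_cr = π²EI / L_e² = π² × 117×10⁹ × 1.013×10^-6 / 5.090² = 4.515×10^4 N
Factor of safety n = P_cr / P = 45.155 / 35.3 = 1.28

n ≈ 1.28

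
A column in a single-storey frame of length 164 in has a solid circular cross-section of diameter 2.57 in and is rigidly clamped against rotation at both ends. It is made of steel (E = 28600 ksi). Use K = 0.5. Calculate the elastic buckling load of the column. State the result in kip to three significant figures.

P_cr ≈ 89.9 kip

I = πd⁴/64 = π×2.57⁴/64 = 2.141 in⁴
Effective length L_e = K·L = 0.5 × 164 = 82.00 in
P_cr = π²EI / L_e² = π² × 28600×10³ × 2.141 / 82.00² = 8.990×10^4 lb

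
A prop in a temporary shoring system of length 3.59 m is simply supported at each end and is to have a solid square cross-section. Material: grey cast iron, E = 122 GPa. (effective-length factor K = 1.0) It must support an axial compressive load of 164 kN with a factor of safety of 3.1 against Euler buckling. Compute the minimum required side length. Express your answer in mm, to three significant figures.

a ≈ 89.9 mm

Required P_cr = n·P = 3.1 × 164 = 508.4 kN
L_e = K·L = 1 × 3.59 = 3.590 m
Required I = P_cr·L_e²/(π²E) = 5.084×10^5 × 3.590² / (π² × 1.22×10^11) = 5.442×10^-6 m⁴
I_req = 5.442×10^6 mm⁴
Solid square: I = a⁴/12  ⇒  a = (12I)^(1/4) = (12×5.442×10^6)^(1/4) = 89.9 mm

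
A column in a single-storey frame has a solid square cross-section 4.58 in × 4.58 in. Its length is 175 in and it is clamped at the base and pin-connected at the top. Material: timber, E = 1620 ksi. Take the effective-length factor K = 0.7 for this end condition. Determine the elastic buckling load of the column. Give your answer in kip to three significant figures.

P_cr ≈ 39.1 kip

I = a⁴/12 = 4.58⁴/12 = 36.67 in⁴
Effective length L_e = K·L = 0.7 × 175 = 122.5 in
P_cr = π²EI / L_e² = π² × 1620×10³ × 36.67 / 122.5² = 3.907×10^4 lb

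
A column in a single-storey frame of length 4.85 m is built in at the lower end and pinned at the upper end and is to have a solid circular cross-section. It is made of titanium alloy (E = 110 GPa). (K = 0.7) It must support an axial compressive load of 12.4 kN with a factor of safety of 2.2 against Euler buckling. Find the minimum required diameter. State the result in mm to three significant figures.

Required P_cr = n·P = 2.2 × 12.4 = 27.28 kN
L_e = K·L = 0.7 × 4.85 = 3.395 m
Required I = P_cr·L_e²/(π²E) = 2.728×10^4 × 3.395² / (π² × 1.10×10^11) = 2.896×10^-7 m⁴
I_req = 2.896×10^5 mm⁴
Solid circle: I = πd⁴/64  ⇒  d = (64I/π)^(1/4) = (64×2.896×10^5/π)^(1/4) = 49.3 mm

d ≈ 49.3 mm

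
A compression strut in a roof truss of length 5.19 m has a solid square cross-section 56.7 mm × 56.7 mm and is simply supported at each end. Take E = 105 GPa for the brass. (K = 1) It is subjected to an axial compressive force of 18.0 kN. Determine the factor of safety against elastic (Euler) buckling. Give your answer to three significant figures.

I = a⁴/12 = 56.7⁴/12 = 8.613×10^5 mm⁴
I = 8.613×10^5 mm⁴ = 8.613×10^-7 m⁴
Effective length L_e = K·L = 1 × 5.19 = 5.190 m
P_cr = π²EI / L_e² = π² × 105×10⁹ × 8.613×10^-7 / 5.190² = 3.314×10^4 N
Factor of safety n = P_cr / P = 33.136 / 18.0 = 1.84

n ≈ 1.84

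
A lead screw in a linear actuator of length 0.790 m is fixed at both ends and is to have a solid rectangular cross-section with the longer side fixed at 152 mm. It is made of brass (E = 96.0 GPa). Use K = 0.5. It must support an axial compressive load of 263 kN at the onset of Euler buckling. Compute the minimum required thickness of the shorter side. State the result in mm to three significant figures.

L_e = K·L = 0.5 × 0.790 = 0.3950 m
Required I = P_cr·L_e²/(π²E) = 2.630×10^5 × 0.3950² / (π² × 9.60×10^10) = 4.331×10^-8 m⁴
I_req = 4.331×10^4 mm⁴
Rectangle, weak axis: I_min = h·b³/12 with h = 152 mm fixed  ⇒  b = (12I/h)^(1/3) = 15.1 mm

b ≈ 15.1 mm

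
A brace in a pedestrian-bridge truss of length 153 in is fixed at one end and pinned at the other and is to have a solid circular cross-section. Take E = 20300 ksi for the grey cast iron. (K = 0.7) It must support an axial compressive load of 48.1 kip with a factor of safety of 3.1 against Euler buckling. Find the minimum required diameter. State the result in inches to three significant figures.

d ≈ 3.63 in

Required P_cr = n·P = 3.1 × 48.1 = 149.1 kip
L_e = K·L = 0.7 × 153 = 107.1 in
Required I = P_cr·L_e²/(π²E) = 1.491×10^5 × 107.1² / (π² × 2.03×10^7) = 8.537 in⁴
Solid circle: I = πd⁴/64  ⇒  d = (64I/π)^(1/4) = (64×8.537/π)^(1/4) = 3.63 in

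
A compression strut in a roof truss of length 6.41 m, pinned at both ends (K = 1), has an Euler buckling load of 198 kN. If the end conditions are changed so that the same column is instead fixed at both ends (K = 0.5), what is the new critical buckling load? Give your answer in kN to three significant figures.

P_cr ≈ 792 kN

P_cr ∝ 1/K², so P_cr,new = P_cr,old × (K_old/K_new)² = 198 × (1/0.5)²
= 198 × 4.000 = 792 kN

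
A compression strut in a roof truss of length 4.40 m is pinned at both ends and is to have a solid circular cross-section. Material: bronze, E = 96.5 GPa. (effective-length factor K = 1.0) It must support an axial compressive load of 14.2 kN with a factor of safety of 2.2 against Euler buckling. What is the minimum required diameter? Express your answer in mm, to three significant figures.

Required P_cr = n·P = 2.2 × 14.2 = 31.24 kN
L_e = K·L = 1 × 4.40 = 4.400 m
Required I = P_cr·L_e²/(π²E) = 3.124×10^4 × 4.400² / (π² × 9.65×10^10) = 6.350×10^-7 m⁴
I_req = 6.350×10^5 mm⁴
Solid circle: I = πd⁴/64  ⇒  d = (64I/π)^(1/4) = (64×6.350×10^5/π)^(1/4) = 60.0 mm

d ≈ 60.0 mm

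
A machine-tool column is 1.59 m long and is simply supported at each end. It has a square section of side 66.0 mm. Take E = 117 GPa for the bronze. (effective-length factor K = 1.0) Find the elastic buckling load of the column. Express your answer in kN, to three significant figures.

P_cr ≈ 722 kN

I = a⁴/12 = 66.0⁴/12 = 1.581×10^6 mm⁴
I = 1.581×10^6 mm⁴ = 1.581×10^-6 m⁴
Effective length L_e = K·L = 1 × 1.59 = 1.590 m
P_cr = π²EI / L_e² = π² × 117×10⁹ × 1.581×10^-6 / 1.590² = 7.222×10^5 N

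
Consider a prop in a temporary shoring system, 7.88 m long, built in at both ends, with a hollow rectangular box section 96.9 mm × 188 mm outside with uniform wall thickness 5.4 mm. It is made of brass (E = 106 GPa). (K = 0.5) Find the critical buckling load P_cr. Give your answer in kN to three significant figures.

Inner dimensions: h_i = 188 − 2×5.4 = 177.2 mm, b_i = 96.9 − 2×5.4 = 86.10 mm
Weak-axis I_min = (h_o·b_o³ − h_i·b_i³)/12 with b_o = 96.9, b_i = 86.10 mm (shorter outer/inner sides).
I_min = (188×96.9³ − 177.2×86.10³)/12 = 4.829×10^6 mm⁴
I = 4.829×10^6 mm⁴ = 4.829×10^-6 m⁴
Effective length L_e = K·L = 0.5 × 7.88 = 3.940 m
P_cr = π²EI / L_e² = π² × 106×10⁹ × 4.829×10^-6 / 3.940² = 3.254×10^5 N

P_cr ≈ 325 kN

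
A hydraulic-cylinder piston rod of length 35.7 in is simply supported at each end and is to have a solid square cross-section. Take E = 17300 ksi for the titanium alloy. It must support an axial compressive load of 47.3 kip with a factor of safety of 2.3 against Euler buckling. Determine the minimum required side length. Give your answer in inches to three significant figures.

Required P_cr = n·P = 2.3 × 47.3 = 108.8 kip
L_e = K·L = 1 × 35.7 = 35.70 in
Required I = P_cr·L_e²/(π²E) = 1.088×10^5 × 35.70² / (π² × 1.73×10^7) = 0.8120 in⁴
Solid square: I = a⁴/12  ⇒  a = (12I)^(1/4) = (12×0.8120)^(1/4) = 1.77 in

a ≈ 1.77 in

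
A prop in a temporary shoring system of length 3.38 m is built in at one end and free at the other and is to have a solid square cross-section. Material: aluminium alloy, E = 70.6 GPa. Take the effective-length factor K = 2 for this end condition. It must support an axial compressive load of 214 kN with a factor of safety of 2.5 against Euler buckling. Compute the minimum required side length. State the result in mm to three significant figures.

a ≈ 143 mm

Required P_cr = n·P = 2.5 × 214 = 535.0 kN
L_e = K·L = 2 × 3.38 = 6.760 m
Required I = P_cr·L_e²/(π²E) = 5.350×10^5 × 6.760² / (π² × 7.06×10^10) = 3.509×10^-5 m⁴
I_req = 3.509×10^7 mm⁴
Solid square: I = a⁴/12  ⇒  a = (12I)^(1/4) = (12×3.509×10^7)^(1/4) = 143 mm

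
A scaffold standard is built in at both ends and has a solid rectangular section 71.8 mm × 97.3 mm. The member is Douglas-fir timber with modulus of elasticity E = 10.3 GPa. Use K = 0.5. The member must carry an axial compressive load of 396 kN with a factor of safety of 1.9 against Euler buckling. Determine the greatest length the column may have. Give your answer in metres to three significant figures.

L_max ≈ 1.27 m

Buckling occurs about the weak axis: I_min = h·b³/12 with b = 71.8 mm (the shorter side).
I_min = 97.3×71.8³/12 = 3.001×10^6 mm⁴
I = 3.001×10^-6 m⁴
Required critical load P_cr = n·P = 1.9 × 396 = 752.4 kN = 7.524×10^5 N
From P_cr = π²EI/(K·L)²:  L = (1/K)·√(π²EI/P_cr) = (1/0.5)·√(π²×1.03×10^10×3.001×10^-6/7.524×10^5)
L = 1.27 m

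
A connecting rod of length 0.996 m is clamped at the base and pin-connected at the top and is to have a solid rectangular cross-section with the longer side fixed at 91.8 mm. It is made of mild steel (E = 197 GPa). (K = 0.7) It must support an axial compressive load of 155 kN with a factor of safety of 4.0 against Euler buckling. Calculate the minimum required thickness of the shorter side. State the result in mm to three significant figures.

Required P_cr = n·P = 4.0 × 155 = 620.0 kN
L_e = K·L = 0.7 × 0.996 = 0.6972 m
Required I = P_cr·L_e²/(π²E) = 6.200×10^5 × 0.6972² / (π² × 1.97×10^11) = 1.550×10^-7 m⁴
I_req = 1.550×10^5 mm⁴
Rectangle, weak axis: I_min = h·b³/12 with h = 91.8 mm fixed  ⇒  b = (12I/h)^(1/3) = 27.3 mm

b ≈ 27.3 mm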